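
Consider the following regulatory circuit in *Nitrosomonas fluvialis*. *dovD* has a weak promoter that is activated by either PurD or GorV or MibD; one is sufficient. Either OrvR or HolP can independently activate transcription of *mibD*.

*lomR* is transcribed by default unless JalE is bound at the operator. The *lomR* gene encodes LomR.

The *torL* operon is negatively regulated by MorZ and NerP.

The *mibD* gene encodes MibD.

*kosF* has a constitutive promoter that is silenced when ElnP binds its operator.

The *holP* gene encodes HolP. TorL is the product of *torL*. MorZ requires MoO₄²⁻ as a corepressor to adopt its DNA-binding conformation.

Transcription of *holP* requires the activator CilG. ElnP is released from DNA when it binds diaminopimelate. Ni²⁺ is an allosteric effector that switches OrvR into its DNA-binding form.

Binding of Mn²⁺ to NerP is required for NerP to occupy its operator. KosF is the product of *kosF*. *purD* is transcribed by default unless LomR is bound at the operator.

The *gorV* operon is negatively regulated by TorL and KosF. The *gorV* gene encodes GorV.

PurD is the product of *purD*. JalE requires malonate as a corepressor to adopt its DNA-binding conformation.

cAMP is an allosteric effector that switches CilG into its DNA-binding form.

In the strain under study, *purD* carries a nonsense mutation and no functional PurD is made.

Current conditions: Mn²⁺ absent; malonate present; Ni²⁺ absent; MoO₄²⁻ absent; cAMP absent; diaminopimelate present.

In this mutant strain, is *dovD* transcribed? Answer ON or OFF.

OFF

PurD is non-functional in this strain, so it has no effect.
MoO₄²⁻ is absent, so MorZ is inactive.
Mn²⁺ is absent, so NerP is inactive.
With no repressor bound, *torL* is transcribed.
So TorL is produced and active.
Diaminopimelate is present, so ElnP is inactive.
With no repressor bound, *kosF* is transcribed.
So KosF is produced and active.
With repressor TorL bound, *gorV* is not transcribed.
So GorV is not produced.
Ni²⁺ is absent, so OrvR is inactive.
cAMP is absent, so CilG is inactive.
Required activator CilG is absent, so *holP* is not transcribed.
So HolP is not produced.
No activator is available at the *mibD* promoter, so *mibD* is not transcribed.
So MibD is not produced.
No activator is available at the *dovD* promoter, so *dovD* is not transcribed.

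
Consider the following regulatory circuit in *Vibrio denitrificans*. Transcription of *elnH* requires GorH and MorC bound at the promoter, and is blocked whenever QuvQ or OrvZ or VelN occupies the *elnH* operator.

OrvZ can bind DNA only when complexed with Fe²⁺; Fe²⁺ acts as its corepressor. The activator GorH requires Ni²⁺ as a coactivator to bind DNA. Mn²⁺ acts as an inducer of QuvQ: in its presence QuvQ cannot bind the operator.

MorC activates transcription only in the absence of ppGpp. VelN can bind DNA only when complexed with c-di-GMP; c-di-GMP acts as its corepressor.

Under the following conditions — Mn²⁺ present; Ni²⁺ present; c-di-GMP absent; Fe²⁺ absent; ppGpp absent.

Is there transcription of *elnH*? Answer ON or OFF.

ON

Mn²⁺ is present, so QuvQ is inactive.
Fe²⁺ is absent, so OrvZ is inactive.
c-di-GMP is absent, so VelN is inactive.
Ni²⁺ is present, so GorH is active.
ppGpp is absent, so MorC is active.
No repressor is bound and GorH and MorC are active, so *elnH* is transcribed.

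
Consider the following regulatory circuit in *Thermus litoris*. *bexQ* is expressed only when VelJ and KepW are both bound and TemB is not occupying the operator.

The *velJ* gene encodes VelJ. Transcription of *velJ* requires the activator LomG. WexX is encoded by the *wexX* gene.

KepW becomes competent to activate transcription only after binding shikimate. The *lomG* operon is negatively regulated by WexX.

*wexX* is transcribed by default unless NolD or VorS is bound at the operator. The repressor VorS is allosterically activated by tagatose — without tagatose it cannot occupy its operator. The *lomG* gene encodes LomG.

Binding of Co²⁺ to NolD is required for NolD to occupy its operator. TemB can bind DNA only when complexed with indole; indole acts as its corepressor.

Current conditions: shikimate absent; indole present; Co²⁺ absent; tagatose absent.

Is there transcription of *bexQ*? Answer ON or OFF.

Co²⁺ is absent, so NolD is inactive.
Tagatose is absent, so VorS is inactive.
With no repressor bound, *wexX* is transcribed.
So WexX is produced and active.
With repressor WexX bound, *lomG* is not transcribed.
So LomG is not produced.
Required activator LomG is absent, so *velJ* is not transcribed.
So VelJ is not produced.
Shikimate is absent, so KepW is inactive.
Indole is present, so TemB is active.
With repressor TemB bound, *bexQ* is not transcribed.

OFF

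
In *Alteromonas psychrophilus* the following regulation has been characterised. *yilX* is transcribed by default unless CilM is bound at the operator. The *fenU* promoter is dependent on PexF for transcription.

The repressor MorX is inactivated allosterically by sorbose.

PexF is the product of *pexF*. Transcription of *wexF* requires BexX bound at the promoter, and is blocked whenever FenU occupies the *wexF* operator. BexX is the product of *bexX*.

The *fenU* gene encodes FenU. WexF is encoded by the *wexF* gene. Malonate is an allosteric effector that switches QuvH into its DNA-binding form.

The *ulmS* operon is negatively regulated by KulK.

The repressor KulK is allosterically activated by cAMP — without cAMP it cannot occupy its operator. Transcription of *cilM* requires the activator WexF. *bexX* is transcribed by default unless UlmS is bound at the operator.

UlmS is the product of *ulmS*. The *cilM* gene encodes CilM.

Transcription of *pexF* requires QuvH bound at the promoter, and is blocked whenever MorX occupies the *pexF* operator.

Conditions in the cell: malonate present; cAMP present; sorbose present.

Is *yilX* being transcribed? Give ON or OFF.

ON

cAMP is present, so KulK is active.
With repressor KulK bound, *ulmS* is not transcribed.
So UlmS is not produced.
With no repressor bound, *bexX* is transcribed.
So BexX is produced and active.
Malonate is present, so QuvH is active.
Sorbose is present, so MorX is inactive.
No repressor is bound and QuvH is active, so *pexF* is transcribed.
So PexF is produced and active.
No repressor is bound and PexF is active, so *fenU* is transcribed.
So FenU is produced and active.
With repressor FenU bound, *wexF* is not transcribed.
So WexF is not produced.
Required activator WexF is absent, so *cilM* is not transcribed.
So CilM is not produced.
With no repressor bound, *yilX* is transcribed.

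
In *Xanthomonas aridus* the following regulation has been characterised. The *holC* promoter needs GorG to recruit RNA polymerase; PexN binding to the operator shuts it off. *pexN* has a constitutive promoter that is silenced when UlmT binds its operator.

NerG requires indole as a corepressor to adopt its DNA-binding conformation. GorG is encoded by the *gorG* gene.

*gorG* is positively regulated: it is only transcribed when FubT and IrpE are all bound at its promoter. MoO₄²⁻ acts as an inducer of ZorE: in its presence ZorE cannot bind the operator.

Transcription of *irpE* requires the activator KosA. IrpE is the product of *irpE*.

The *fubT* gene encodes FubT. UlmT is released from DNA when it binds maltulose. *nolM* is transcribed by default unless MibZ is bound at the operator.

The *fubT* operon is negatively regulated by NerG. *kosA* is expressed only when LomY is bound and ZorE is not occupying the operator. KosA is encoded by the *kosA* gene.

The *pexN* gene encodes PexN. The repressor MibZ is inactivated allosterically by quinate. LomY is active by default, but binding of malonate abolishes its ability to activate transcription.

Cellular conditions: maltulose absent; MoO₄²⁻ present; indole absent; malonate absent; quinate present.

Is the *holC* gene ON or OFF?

Indole is absent, so NerG is inactive.
With no repressor bound, *fubT* is transcribed.
So FubT is produced and active.
Malonate is absent, so LomY is active.
MoO₄²⁻ is present, so ZorE is inactive.
No repressor is bound and LomY is active, so *kosA* is transcribed.
So KosA is produced and active.
No repressor is bound and KosA is active, so *irpE* is transcribed.
So IrpE is produced and active.
No repressor is bound and FubT and IrpE are active, so *gorG* is transcribed.
So GorG is produced and active.
Maltulose is absent, so UlmT is active.
With repressor UlmT bound, *pexN* is not transcribed.
So PexN is not produced.
No repressor is bound and GorG is active, so *holC* is transcribed.

ON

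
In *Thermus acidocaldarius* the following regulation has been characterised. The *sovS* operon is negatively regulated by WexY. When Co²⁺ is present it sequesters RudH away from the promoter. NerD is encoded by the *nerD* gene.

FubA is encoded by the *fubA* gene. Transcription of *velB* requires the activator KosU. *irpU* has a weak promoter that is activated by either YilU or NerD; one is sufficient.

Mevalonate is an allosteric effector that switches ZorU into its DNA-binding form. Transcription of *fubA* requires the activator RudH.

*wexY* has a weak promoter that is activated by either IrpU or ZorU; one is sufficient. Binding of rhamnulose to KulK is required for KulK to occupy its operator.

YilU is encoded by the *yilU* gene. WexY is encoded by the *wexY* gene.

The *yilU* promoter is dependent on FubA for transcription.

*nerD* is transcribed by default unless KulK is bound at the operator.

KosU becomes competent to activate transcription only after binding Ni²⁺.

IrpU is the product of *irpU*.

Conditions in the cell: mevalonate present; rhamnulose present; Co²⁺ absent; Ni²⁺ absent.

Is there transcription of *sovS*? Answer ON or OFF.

Co²⁺ is absent, so RudH is active.
No repressor is bound and RudH is active, so *fubA* is transcribed.
So FubA is produced and active.
No repressor is bound and FubA is active, so *yilU* is transcribed.
So YilU is produced and active.
Rhamnulose is present, so KulK is active.
With repressor KulK bound, *nerD* is not transcribed.
So NerD is not produced.
Activator YilU is present, so *irpU* is transcribed.
So IrpU is produced and active.
Mevalonate is present, so ZorU is active.
Activator IrpU is present, so *wexY* is transcribed.
So WexY is produced and active.
With repressor WexY bound, *sovS* is not transcribed.

OFF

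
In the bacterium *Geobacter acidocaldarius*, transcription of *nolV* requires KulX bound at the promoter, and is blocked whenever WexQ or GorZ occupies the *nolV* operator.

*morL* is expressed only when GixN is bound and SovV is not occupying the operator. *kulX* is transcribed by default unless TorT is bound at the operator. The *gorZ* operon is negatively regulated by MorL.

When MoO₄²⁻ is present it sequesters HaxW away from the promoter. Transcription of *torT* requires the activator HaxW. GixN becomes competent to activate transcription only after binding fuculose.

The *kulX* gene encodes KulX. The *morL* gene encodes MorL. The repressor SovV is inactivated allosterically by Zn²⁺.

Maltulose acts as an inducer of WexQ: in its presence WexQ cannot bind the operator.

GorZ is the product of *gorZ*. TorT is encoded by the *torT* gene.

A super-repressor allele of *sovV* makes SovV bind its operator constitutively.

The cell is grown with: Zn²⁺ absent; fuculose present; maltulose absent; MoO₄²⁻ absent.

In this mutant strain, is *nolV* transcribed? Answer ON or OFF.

Maltulose is absent, so WexQ is active.
MoO₄²⁻ is absent, so HaxW is active.
No repressor is bound and HaxW is active, so *torT* is transcribed.
So TorT is produced and active.
With repressor TorT bound, *kulX* is not transcribed.
So KulX is not produced.
Fuculose is present, so GixN is active.
SovV is constitutively active in this strain.
With repressor SovV bound, *morL* is not transcribed.
So MorL is not produced.
With no repressor bound, *gorZ* is transcribed.
So GorZ is produced and active.
With repressor WexQ bound, *nolV* is not transcribed.

OFF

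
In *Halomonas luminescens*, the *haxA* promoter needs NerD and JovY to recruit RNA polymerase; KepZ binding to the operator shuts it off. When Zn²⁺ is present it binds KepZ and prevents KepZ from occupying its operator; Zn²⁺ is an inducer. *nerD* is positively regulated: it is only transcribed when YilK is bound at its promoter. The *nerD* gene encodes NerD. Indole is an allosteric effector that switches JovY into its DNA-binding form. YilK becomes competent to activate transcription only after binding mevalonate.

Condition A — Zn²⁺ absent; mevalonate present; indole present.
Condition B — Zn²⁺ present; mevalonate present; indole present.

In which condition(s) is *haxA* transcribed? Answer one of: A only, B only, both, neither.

B only

Condition A:
Zn²⁺ is absent, so KepZ is active.
Mevalonate is present, so YilK is active.
No repressor is bound and YilK is active, so *nerD* is transcribed.
So NerD is produced and active.
Indole is present, so JovY is active.
With repressor KepZ bound, *haxA* is not transcribed.
→ *haxA* is OFF in A.
Condition B:
Zn²⁺ is present, so KepZ is inactive.
Mevalonate is present, so YilK is active.
No repressor is bound and YilK is active, so *nerD* is transcribed.
So NerD is produced and active.
Indole is present, so JovY is active.
No repressor is bound and NerD and JovY are active, so *haxA* is transcribed.
→ *haxA* is ON in B.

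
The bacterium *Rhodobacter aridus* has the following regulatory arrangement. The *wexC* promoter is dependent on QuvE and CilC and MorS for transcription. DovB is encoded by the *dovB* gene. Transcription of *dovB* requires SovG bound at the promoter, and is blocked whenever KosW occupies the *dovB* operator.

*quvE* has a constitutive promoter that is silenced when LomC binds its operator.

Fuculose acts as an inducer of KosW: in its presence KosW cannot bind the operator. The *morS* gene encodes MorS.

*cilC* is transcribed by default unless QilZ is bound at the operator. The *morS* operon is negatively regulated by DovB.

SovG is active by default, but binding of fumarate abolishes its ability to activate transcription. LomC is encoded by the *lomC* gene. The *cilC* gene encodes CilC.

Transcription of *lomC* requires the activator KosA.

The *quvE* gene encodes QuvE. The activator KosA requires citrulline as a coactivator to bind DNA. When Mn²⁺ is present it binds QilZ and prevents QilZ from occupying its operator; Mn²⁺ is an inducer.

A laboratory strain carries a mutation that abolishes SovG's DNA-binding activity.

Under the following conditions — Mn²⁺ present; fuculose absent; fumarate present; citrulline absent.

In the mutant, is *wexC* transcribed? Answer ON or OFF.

Citrulline is absent, so KosA is inactive.
Required activator KosA is absent, so *lomC* is not transcribed.
So LomC is not produced.
With no repressor bound, *quvE* is transcribed.
So QuvE is produced and active.
Mn²⁺ is present, so QilZ is inactive.
With no repressor bound, *cilC* is transcribed.
So CilC is produced and active.
Fuculose is absent, so KosW is active.
SovG is non-functional in this strain, so it has no effect.
With repressor KosW bound, *dovB* is not transcribed.
So DovB is not produced.
With no repressor bound, *morS* is transcribed.
So MorS is produced and active.
No repressor is bound and QuvE and CilC and MorS are active, so *wexC* is transcribed.

ON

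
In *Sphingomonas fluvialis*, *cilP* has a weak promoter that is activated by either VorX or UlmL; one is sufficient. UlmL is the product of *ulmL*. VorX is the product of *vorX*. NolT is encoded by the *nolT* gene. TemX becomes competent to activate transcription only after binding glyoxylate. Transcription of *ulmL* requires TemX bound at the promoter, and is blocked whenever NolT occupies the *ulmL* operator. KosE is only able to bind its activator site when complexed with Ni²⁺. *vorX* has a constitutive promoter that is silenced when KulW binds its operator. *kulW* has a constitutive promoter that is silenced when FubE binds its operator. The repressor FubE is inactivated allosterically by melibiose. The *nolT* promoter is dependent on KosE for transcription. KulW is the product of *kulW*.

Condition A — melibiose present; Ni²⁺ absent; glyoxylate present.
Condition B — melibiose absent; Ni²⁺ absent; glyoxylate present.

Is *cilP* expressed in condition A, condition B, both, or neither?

both

Condition A:
Melibiose is present, so FubE is inactive.
With no repressor bound, *kulW* is transcribed.
So KulW is produced and active.
With repressor KulW bound, *vorX* is not transcribed.
So VorX is not produced.
Ni²⁺ is absent, so KosE is inactive.
Required activator KosE is absent, so *nolT* is not transcribed.
So NolT is not produced.
Glyoxylate is present, so TemX is active.
No repressor is bound and TemX is active, so *ulmL* is transcribed.
So UlmL is produced and active.
Activator UlmL is present, so *cilP* is transcribed.
→ *cilP* is ON in A.
Condition B:
Melibiose is absent, so FubE is active.
With repressor FubE bound, *kulW* is not transcribed.
So KulW is not produced.
With no repressor bound, *vorX* is transcribed.
So VorX is produced and active.
Ni²⁺ is absent, so KosE is inactive.
Required activator KosE is absent, so *nolT* is not transcribed.
So NolT is not produced.
Glyoxylate is present, so TemX is active.
No repressor is bound and TemX is active, so *ulmL* is transcribed.
So UlmL is produced and active.
Activator VorX is present, so *cilP* is transcribed.
→ *cilP* is ON in B.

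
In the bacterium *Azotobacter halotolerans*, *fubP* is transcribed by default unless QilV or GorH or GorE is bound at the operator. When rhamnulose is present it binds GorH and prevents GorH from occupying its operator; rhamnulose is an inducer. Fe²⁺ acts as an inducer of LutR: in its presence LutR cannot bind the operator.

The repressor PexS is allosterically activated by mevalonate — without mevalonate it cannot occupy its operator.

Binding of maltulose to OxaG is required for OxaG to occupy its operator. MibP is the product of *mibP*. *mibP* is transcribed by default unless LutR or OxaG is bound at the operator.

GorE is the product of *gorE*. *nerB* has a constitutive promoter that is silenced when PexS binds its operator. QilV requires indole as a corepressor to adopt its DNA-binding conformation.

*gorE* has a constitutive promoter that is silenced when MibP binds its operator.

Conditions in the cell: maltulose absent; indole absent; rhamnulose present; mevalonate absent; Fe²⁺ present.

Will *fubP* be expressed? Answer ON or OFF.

ON

Indole is absent, so QilV is inactive.
Rhamnulose is present, so GorH is inactive.
Fe²⁺ is present, so LutR is inactive.
Maltulose is absent, so OxaG is inactive.
With no repressor bound, *mibP* is transcribed.
So MibP is produced and active.
With repressor MibP bound, *gorE* is not transcribed.
So GorE is not produced.
With no repressor bound, *fubP* is transcribed.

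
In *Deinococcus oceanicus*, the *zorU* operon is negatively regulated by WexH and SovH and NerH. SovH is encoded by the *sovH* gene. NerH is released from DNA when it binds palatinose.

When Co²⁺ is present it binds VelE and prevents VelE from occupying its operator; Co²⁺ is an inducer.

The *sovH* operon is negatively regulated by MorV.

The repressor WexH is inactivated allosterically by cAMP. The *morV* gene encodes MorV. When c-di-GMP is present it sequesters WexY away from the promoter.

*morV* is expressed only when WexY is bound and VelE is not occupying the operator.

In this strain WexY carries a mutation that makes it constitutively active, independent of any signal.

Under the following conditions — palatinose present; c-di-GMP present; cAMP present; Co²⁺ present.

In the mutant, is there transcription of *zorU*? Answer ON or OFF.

cAMP is present, so WexH is inactive.
Co²⁺ is present, so VelE is inactive.
WexY is constitutively active in this strain.
No repressor is bound and WexY is active, so *morV* is transcribed.
So MorV is produced and active.
With repressor MorV bound, *sovH* is not transcribed.
So SovH is not produced.
Palatinose is present, so NerH is inactive.
With no repressor bound, *zorU* is transcribed.

ON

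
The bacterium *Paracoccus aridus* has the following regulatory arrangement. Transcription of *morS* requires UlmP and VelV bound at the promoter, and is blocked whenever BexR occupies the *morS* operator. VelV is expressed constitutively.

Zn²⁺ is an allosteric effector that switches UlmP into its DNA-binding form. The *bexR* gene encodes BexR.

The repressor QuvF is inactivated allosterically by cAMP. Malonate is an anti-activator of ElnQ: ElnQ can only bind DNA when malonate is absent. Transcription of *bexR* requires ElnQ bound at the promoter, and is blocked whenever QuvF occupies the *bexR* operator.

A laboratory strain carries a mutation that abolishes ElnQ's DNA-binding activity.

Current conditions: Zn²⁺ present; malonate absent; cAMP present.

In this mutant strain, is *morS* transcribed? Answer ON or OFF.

ON

Zn²⁺ is present, so UlmP is active.
VelV is produced constitutively and is active.
cAMP is present, so QuvF is inactive.
ElnQ is non-functional in this strain, so it has no effect.
Required activator ElnQ is absent, so *bexR* is not transcribed.
So BexR is not produced.
No repressor is bound and UlmP and VelV are active, so *morS* is transcribed.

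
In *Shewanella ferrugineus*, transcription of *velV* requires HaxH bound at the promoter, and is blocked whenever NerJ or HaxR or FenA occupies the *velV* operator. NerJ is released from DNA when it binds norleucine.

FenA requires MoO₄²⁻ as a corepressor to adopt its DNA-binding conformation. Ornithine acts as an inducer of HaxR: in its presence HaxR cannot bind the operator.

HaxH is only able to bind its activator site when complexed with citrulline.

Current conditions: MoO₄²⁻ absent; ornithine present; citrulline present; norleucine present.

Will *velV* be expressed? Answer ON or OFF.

Norleucine is present, so NerJ is inactive.
Citrulline is present, so HaxH is active.
Ornithine is present, so HaxR is inactive.
MoO₄²⁻ is absent, so FenA is inactive.
No repressor is bound and HaxH is active, so *velV* is transcribed.

ON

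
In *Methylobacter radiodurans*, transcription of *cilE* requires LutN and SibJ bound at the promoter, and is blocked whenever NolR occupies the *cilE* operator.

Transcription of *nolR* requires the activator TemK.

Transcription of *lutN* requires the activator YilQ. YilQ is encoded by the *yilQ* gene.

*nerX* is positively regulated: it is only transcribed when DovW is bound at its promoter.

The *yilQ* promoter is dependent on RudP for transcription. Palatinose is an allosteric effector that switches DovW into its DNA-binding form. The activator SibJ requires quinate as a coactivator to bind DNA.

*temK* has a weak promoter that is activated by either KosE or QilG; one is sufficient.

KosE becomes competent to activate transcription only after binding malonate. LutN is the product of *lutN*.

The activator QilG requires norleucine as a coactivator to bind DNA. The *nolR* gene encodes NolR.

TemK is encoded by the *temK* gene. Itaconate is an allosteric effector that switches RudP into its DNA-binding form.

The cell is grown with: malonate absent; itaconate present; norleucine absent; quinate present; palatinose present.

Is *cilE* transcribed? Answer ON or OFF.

Itaconate is present, so RudP is active.
No repressor is bound and RudP is active, so *yilQ* is transcribed.
So YilQ is produced and active.
No repressor is bound and YilQ is active, so *lutN* is transcribed.
So LutN is produced and active.
Malonate is absent, so KosE is inactive.
Norleucine is absent, so QilG is inactive.
No activator is available at the *temK* promoter, so *temK* is not transcribed.
So TemK is not produced.
Required activator TemK is absent, so *nolR* is not transcribed.
So NolR is not produced.
Quinate is present, so SibJ is active.
No repressor is bound and LutN and SibJ are active, so *cilE* is transcribed.

ON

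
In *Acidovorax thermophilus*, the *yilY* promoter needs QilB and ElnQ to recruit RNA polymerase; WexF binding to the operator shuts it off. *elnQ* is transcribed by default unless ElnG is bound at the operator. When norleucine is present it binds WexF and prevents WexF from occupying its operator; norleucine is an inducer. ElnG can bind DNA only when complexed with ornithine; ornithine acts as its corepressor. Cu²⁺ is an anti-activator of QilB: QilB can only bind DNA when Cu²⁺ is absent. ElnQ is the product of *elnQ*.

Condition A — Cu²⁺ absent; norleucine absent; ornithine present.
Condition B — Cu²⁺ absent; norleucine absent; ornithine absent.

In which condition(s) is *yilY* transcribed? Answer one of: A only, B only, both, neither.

Condition A:
Cu²⁺ is absent, so QilB is active.
Norleucine is absent, so WexF is active.
Ornithine is present, so ElnG is active.
With repressor ElnG bound, *elnQ* is not transcribed.
So ElnQ is not produced.
With repressor WexF bound, *yilY* is not transcribed.
→ *yilY* is OFF in A.
Condition B:
Cu²⁺ is absent, so QilB is active.
Norleucine is absent, so WexF is active.
Ornithine is absent, so ElnG is inactive.
With no repressor bound, *elnQ* is transcribed.
So ElnQ is produced and active.
With repressor WexF bound, *yilY* is not transcribed.
→ *yilY* is OFF in B.

neither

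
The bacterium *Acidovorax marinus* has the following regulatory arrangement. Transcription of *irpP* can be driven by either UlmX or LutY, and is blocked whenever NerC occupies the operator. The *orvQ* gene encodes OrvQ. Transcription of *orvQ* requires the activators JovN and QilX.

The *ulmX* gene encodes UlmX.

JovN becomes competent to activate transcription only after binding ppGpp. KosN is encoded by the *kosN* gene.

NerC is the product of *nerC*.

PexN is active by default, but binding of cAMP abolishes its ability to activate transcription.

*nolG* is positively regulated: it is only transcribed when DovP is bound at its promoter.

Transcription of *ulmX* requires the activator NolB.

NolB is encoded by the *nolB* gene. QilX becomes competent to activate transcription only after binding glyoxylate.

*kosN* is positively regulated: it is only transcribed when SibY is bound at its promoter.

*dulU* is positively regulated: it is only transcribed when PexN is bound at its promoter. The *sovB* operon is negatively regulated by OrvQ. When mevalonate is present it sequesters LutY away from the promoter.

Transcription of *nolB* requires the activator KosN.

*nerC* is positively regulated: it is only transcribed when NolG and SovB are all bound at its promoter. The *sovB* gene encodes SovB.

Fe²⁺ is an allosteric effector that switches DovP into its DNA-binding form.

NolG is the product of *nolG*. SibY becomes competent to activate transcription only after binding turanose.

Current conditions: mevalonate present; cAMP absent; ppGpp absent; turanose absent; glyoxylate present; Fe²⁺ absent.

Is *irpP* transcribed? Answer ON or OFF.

OFF

Turanose is absent, so SibY is inactive.
Required activator SibY is absent, so *kosN* is not transcribed.
So KosN is not produced.
Required activator KosN is absent, so *nolB* is not transcribed.
So NolB is not produced.
Required activator NolB is absent, so *ulmX* is not transcribed.
So UlmX is not produced.
Fe²⁺ is absent, so DovP is inactive.
Required activator DovP is absent, so *nolG* is not transcribed.
So NolG is not produced.
ppGpp is absent, so JovN is inactive.
Glyoxylate is present, so QilX is active.
Required activator JovN is absent, so *orvQ* is not transcribed.
So OrvQ is not produced.
With no repressor bound, *sovB* is transcribed.
So SovB is produced and active.
Required activator NolG is absent, so *nerC* is not transcribed.
So NerC is not produced.
Mevalonate is present, so LutY is inactive.
No activator is available at the *irpP* promoter, so *irpP* is not transcribed.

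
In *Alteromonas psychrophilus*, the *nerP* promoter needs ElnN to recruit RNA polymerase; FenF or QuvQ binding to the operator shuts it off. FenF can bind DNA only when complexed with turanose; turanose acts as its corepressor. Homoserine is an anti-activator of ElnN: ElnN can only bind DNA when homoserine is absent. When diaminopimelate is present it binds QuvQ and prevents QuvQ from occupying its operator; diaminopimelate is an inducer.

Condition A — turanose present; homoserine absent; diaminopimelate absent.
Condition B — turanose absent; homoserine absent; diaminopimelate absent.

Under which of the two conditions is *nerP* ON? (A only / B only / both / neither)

Condition A:
Turanose is present, so FenF is active.
Homoserine is absent, so ElnN is active.
Diaminopimelate is absent, so QuvQ is active.
With repressor FenF bound, *nerP* is not transcribed.
→ *nerP* is OFF in A.
Condition B:
Turanose is absent, so FenF is inactive.
Homoserine is absent, so ElnN is active.
Diaminopimelate is absent, so QuvQ is active.
With repressor QuvQ bound, *nerP* is not transcribed.
→ *nerP* is OFF in B.

neither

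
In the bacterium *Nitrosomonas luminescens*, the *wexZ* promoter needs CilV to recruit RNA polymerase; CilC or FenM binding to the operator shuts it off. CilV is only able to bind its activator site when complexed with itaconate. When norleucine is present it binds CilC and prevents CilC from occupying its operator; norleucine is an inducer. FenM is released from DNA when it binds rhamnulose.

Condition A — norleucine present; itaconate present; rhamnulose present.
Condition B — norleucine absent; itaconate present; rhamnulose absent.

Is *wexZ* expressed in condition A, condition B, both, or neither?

Condition A:
Norleucine is present, so CilC is inactive.
Itaconate is present, so CilV is active.
Rhamnulose is present, so FenM is inactive.
No repressor is bound and CilV is active, so *wexZ* is transcribed.
→ *wexZ* is ON in A.
Condition B:
Norleucine is absent, so CilC is active.
Itaconate is present, so CilV is active.
Rhamnulose is absent, so FenM is active.
With repressor CilC bound, *wexZ* is not transcribed.
→ *wexZ* is OFF in B.

A only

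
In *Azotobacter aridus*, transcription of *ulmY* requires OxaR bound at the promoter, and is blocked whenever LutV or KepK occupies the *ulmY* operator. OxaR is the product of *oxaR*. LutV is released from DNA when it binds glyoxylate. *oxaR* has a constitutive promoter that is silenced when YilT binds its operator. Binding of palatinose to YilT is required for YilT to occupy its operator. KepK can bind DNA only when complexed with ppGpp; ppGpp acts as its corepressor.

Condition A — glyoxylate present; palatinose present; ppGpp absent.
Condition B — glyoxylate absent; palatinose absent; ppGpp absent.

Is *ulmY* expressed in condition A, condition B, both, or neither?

neither

Condition A:
Glyoxylate is present, so LutV is inactive.
Palatinose is present, so YilT is active.
With repressor YilT bound, *oxaR* is not transcribed.
So OxaR is not produced.
ppGpp is absent, so KepK is inactive.
Required activator OxaR is absent, so *ulmY* is not transcribed.
→ *ulmY* is OFF in A.
Condition B:
Glyoxylate is absent, so LutV is active.
Palatinose is absent, so YilT is inactive.
With no repressor bound, *oxaR* is transcribed.
So OxaR is produced and active.
ppGpp is absent, so KepK is inactive.
With repressor LutV bound, *ulmY* is not transcribed.
→ *ulmY* is OFF in B.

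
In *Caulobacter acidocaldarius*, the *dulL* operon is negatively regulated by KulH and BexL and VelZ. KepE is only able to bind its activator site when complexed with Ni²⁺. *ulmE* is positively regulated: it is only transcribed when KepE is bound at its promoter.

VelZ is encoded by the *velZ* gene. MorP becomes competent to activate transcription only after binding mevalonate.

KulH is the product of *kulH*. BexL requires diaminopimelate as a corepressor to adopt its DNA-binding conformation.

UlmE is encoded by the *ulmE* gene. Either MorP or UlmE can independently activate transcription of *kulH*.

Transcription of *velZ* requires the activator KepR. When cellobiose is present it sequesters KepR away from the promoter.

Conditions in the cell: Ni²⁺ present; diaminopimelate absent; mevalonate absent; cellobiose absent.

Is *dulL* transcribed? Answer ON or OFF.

OFF

Mevalonate is absent, so MorP is inactive.
Ni²⁺ is present, so KepE is active.
No repressor is bound and KepE is active, so *ulmE* is transcribed.
So UlmE is produced and active.
Activator UlmE is present, so *kulH* is transcribed.
So KulH is produced and active.
Diaminopimelate is absent, so BexL is inactive.
Cellobiose is absent, so KepR is active.
No repressor is bound and KepR is active, so *velZ* is transcribed.
So VelZ is produced and active.
With repressor KulH bound, *dulL* is not transcribed.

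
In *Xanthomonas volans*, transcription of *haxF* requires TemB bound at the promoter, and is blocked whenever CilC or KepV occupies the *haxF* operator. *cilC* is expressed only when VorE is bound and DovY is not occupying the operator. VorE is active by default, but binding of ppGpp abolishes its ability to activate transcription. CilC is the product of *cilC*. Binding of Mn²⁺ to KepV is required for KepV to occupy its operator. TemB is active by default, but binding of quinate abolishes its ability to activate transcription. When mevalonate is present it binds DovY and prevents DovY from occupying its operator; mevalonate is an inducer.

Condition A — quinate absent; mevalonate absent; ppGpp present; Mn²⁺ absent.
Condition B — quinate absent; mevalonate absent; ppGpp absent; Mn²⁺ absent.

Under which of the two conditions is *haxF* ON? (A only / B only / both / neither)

Condition A:
Quinate is absent, so TemB is active.
Mevalonate is absent, so DovY is active.
ppGpp is present, so VorE is inactive.
With repressor DovY bound, *cilC* is not transcribed.
So CilC is not produced.
Mn²⁺ is absent, so KepV is inactive.
No repressor is bound and TemB is active, so *haxF* is transcribed.
→ *haxF* is ON in A.
Condition B:
Quinate is absent, so TemB is active.
Mevalonate is absent, so DovY is active.
ppGpp is absent, so VorE is active.
With repressor DovY bound, *cilC* is not transcribed.
So CilC is not produced.
Mn²⁺ is absent, so KepV is inactive.
No repressor is bound and TemB is active, so *haxF* is transcribed.
→ *haxF* is ON in B.

both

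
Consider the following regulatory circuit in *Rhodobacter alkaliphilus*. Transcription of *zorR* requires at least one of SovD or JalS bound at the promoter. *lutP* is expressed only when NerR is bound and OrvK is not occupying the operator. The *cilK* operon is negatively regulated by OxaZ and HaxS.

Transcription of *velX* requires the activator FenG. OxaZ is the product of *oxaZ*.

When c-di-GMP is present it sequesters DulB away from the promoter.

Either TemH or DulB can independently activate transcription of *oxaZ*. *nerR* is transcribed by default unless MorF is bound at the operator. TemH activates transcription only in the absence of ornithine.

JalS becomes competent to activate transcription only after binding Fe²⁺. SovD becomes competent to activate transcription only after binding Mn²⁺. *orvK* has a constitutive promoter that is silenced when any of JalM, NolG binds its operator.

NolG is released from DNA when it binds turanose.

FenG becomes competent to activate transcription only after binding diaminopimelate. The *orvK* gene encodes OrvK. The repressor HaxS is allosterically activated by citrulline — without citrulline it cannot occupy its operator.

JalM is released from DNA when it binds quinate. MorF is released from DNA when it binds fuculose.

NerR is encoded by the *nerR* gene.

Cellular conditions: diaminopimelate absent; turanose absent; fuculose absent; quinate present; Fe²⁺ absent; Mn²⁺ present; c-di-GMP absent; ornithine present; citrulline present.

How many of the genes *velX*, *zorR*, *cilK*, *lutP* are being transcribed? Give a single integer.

Diaminopimelate is absent, so FenG is inactive.
Required activator FenG is absent, so *velX* is not transcribed.
→ *velX* is OFF.
Mn²⁺ is present, so SovD is active.
Fe²⁺ is absent, so JalS is inactive.
Activator SovD is present, so *zorR* is transcribed.
→ *zorR* is ON.
Ornithine is present, so TemH is inactive.
c-di-GMP is absent, so DulB is active.
Activator DulB is present, so *oxaZ* is transcribed.
So OxaZ is produced and active.
Citrulline is present, so HaxS is active.
With repressor OxaZ bound, *cilK* is not transcribed.
→ *cilK* is OFF.
Quinate is present, so JalM is inactive.
Turanose is absent, so NolG is active.
With repressor NolG bound, *orvK* is not transcribed.
So OrvK is not produced.
Fuculose is absent, so MorF is active.
With repressor MorF bound, *nerR* is not transcribed.
So NerR is not produced.
Required activator NerR is absent, so *lutP* is not transcribed.
→ *lutP* is OFF.
1 of the 4 genes is transcribed.

1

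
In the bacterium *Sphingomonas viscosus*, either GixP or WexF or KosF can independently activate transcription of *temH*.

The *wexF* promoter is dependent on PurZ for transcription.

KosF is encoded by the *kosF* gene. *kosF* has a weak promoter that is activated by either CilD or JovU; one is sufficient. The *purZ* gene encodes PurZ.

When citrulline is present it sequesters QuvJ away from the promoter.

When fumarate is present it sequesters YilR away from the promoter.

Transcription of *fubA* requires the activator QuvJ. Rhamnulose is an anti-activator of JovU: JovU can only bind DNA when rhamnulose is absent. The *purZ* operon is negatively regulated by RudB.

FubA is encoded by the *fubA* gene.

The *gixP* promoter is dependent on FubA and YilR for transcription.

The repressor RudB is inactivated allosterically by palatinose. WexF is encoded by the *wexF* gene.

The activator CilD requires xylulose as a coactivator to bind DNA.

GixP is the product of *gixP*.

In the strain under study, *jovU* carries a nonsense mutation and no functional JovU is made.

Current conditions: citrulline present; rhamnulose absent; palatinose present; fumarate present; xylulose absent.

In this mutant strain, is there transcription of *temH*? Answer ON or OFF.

Citrulline is present, so QuvJ is inactive.
Required activator QuvJ is absent, so *fubA* is not transcribed.
So FubA is not produced.
Fumarate is present, so YilR is inactive.
Required activator FubA is absent, so *gixP* is not transcribed.
So GixP is not produced.
Palatinose is present, so RudB is inactive.
With no repressor bound, *purZ* is transcribed.
So PurZ is produced and active.
No repressor is bound and PurZ is active, so *wexF* is transcribed.
So WexF is produced and active.
Xylulose is absent, so CilD is inactive.
JovU is non-functional in this strain, so it has no effect.
No activator is available at the *kosF* promoter, so *kosF* is not transcribed.
So KosF is not produced.
Activator WexF is present, so *temH* is transcribed.

ON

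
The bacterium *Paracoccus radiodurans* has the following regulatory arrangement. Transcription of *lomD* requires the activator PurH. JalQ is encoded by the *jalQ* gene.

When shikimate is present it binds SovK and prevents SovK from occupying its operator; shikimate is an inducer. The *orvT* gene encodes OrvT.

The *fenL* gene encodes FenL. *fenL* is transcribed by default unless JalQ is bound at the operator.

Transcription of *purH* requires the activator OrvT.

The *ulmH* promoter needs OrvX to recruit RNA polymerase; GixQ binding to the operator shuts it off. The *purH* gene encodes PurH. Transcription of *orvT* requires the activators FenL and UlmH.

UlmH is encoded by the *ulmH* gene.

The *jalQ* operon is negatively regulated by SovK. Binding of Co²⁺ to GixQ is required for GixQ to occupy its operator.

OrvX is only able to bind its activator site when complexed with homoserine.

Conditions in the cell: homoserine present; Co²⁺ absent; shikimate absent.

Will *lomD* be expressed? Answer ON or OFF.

Shikimate is absent, so SovK is active.
With repressor SovK bound, *jalQ* is not transcribed.
So JalQ is not produced.
With no repressor bound, *fenL* is transcribed.
So FenL is produced and active.
Co²⁺ is absent, so GixQ is inactive.
Homoserine is present, so OrvX is active.
No repressor is bound and OrvX is active, so *ulmH* is transcribed.
So UlmH is produced and active.
No repressor is bound and FenL and UlmH are active, so *orvT* is transcribed.
So OrvT is produced and active.
No repressor is bound and OrvT is active, so *purH* is transcribed.
So PurH is produced and active.
No repressor is bound and PurH is active, so *lomD* is transcribed.

ON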